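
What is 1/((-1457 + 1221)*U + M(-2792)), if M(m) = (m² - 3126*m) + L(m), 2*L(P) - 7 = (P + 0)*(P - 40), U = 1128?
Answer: 2/40420647 ≈ 4.9480e-8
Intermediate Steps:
L(P) = 7/2 + P*(-40 + P)/2 (L(P) = 7/2 + ((P + 0)*(P - 40))/2 = 7/2 + (P*(-40 + P))/2 = 7/2 + P*(-40 + P)/2)
M(m) = 7/2 - 3146*m + 3*m²/2 (M(m) = (m² - 3126*m) + (7/2 + m²/2 - 20*m) = 7/2 - 3146*m + 3*m²/2)
1/((-1457 + 1221)*U + M(-2792)) = 1/((-1457 + 1221)*1128 + (7/2 - 3146*(-2792) + (3/2)*(-2792)²)) = 1/(-236*1128 + (7/2 + 8783632 + (3/2)*7795264)) = 1/(-266208 + (7/2 + 8783632 + 11692896)) = 1/(-266208 + 40953063/2) = 1/(40420647/2) = 2/40420647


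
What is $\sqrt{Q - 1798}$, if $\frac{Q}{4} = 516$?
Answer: $\sqrt{266} \approx 16.31$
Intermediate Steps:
$Q = 2064$ ($Q = 4 \cdot 516 = 2064$)
$\sqrt{Q - 1798} = \sqrt{2064 - 1798} = \sqrt{266}$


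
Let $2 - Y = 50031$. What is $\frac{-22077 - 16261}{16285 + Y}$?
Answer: $\frac{19169}{16872} \approx 1.1361$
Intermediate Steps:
$Y = -50029$ ($Y = 2 - 50031 = -50029$)
$\frac{-22077 - 16261}{16285 + Y} = \frac{-22077 - 16261}{16285 - 50029} = - \frac{38338}{-33744} = \left(-38338\right) \left(- \frac{1}{33744}\right) = \frac{19169}{16872}$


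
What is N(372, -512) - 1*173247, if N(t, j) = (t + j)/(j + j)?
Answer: -44351197/256 ≈ -1.7325e+5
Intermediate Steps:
N(t, j) = (j + t)/(2*j) (N(t, j) = (j + t)/((2*j)) = (j + t)*(1/(2*j)) = (j + t)/(2*j))
N(372, -512) - 1*173247 = (½)*(-512 + 372)/(-512) - 1*173247 = (½)*(-1/512)*(-140) - 173247 = 35/256 - 173247 = -44351197/256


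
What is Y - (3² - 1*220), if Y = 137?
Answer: 348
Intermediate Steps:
Y - (3² - 1*220) = 137 - (3² - 1*220) = 137 - (9 - 220) = 137 - 1*(-211) = 137 + 211 = 348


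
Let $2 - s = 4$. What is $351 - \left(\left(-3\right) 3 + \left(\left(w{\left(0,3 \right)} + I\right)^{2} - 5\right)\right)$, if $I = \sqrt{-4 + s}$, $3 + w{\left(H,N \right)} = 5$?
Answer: $367 - 4 i \sqrt{6} \approx 367.0 - 9.798 i$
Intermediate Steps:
$s = -2$ ($s = 2 - 4 = -2$)
$w{\left(H,N \right)} = 2$ ($w{\left(H,N \right)} = -3 + 5 = 2$)
$I = i \sqrt{6}$ ($I = \sqrt{-4 - 2} = \sqrt{-6} = i \sqrt{6} \approx 2.4495 i$)
$351 - \left(\left(-3\right) 3 + \left(\left(w{\left(0,3 \right)} + I\right)^{2} - 5\right)\right) = 351 - \left(\left(-3\right) 3 + \left(\left(2 + i \sqrt{6}\right)^{2} - 5\right)\right) = 351 - \left(-9 - \left(5 - \left(2 + i \sqrt{6}\right)^{2}\right)\right) = 351 - \left(-14 + \left(2 + i \sqrt{6}\right)^{2}\right) = 351 + \left(14 - \left(2 + i \sqrt{6}\right)^{2}\right) = 365 - \left(2 + i \sqrt{6}\right)^{2}$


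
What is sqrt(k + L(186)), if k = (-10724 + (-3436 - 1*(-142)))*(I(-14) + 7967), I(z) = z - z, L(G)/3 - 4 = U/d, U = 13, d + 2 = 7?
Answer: I*sqrt(2792034655)/5 ≈ 10568.0*I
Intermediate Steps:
d = 5 (d = -2 + 7 = 5)
L(G) = 99/5 (L(G) = 12 + 3*(13/5) = 12 + 39/5 = 99/5)
I(z) = 0
k = -111681406 (k = (-10724 + (-3436 - 1*(-142)))*(0 + 7967) = (-10724 + (-3436 + 142))*7967 = (-10724 - 3294)*7967 = -14018*7967 = -111681406)
sqrt(k + L(186)) = sqrt(-111681406 + 99/5) = sqrt(-558406931/5) = I*sqrt(2792034655)/5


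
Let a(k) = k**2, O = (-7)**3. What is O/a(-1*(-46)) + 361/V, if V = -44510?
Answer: -8015403/47091580 ≈ -0.17021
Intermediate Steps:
O = -343
O/a(-1*(-46)) + 361/V = -343/((-1*(-46))**2) + 361/(-44510) = -343/(46**2) + 361*(-1/44510) = -343/2116 - 361/44510 = -8015403/47091580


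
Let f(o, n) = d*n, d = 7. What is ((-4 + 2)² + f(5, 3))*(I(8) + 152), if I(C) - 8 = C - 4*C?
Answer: 3400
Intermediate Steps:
f(o, n) = 7*n
I(C) = 8 - 3*C (I(C) = 8 + (C - 4*C) = 8 - 3*C)
((-4 + 2)² + f(5, 3))*(I(8) + 152) = ((-4 + 2)² + 7*3)*((8 - 3*8) + 152) = ((-2)² + 21)*((8 - 24) + 152) = (4 + 21)*(-16 + 152) = 25*136 = 3400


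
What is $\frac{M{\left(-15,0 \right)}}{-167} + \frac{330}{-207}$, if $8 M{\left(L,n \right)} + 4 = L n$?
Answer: $- \frac{36671}{23046} \approx -1.5912$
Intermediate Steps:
$M{\left(L,n \right)} = - \frac{1}{2} + \frac{L n}{8}$
$\frac{M{\left(-15,0 \right)}}{-167} + \frac{330}{-207} = \frac{- \frac{1}{2} + \frac{1}{8} \left(-15\right) 0}{-167} + \frac{330}{-207} = \left(- \frac{1}{2} + 0\right) \left(- \frac{1}{167}\right) + 330 \left(- \frac{1}{207}\right) = \left(- \frac{1}{2}\right) \left(- \frac{1}{167}\right) - \frac{110}{69} = \frac{1}{334} - \frac{110}{69} = - \frac{36671}{23046}$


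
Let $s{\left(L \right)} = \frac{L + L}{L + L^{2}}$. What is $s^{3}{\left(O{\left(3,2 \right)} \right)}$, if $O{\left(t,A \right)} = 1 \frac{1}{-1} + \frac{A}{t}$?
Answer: $27$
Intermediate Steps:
$O{\left(t,A \right)} = -1 + \frac{A}{t}$ ($O{\left(t,A \right)} = 1 \left(-1\right) + \frac{A}{t} = -1 + \frac{A}{t}$)
$s{\left(L \right)} = \frac{2 L}{L + L^{2}}$
$s^{3}{\left(O{\left(3,2 \right)} \right)} = \left(\frac{2}{1 + \frac{2 - 3}{3}}\right)^{3} = \left(\frac{2}{1 + \frac{1}{3} \left(-1\right)}\right)^{3} = \left(\frac{2}{1 - \frac{1}{3}}\right)^{3} = \left(\frac{2}{\frac{2}{3}}\right)^{3} = \left(2 \cdot \frac{3}{2}\right)^{3} = 3^{3} = 27$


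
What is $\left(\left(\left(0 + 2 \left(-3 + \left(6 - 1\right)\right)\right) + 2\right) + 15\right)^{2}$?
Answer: $441$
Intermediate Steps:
$\left(\left(\left(0 + 2 \left(-3 + \left(6 - 1\right)\right)\right) + 2\right) + 15\right)^{2} = \left(\left(\left(0 + 2 \left(-3 + 5\right)\right) + 2\right) + 15\right)^{2} = \left(\left(\left(0 + 2 \cdot 2\right) + 2\right) + 15\right)^{2} = \left(\left(\left(0 + 4\right) + 2\right) + 15\right)^{2} = \left(\left(4 + 2\right) + 15\right)^{2} = \left(6 + 15\right)^{2} = 21^{2} = 441$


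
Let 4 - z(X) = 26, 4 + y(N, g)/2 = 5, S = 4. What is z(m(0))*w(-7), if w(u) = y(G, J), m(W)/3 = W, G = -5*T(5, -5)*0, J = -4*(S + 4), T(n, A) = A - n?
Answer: -44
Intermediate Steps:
J = -32 (J = -4*(4 + 4) = -4*8 = -32)
G = 0 (G = -5*(-5 - 1*5)*0 = -5*(-5 - 5)*0 = -5*(-10)*0 = 50*0 = 0)
m(W) = 3*W
y(N, g) = 2 (y(N, g) = -8 + 2*5 = -8 + 10 = 2)
w(u) = 2
z(X) = -22 (z(X) = 4 - 1*26 = 4 - 26 = -22)
z(m(0))*w(-7) = -22*2 = -44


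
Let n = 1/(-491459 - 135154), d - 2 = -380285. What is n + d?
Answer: -238290271480/626613 ≈ -3.8028e+5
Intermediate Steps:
d = -380283 (d = 2 - 380285 = -380283)
n = -1/626613 (n = 1/(-626613) = -1/626613 ≈ -1.5959e-6)
n + d = -1/626613 - 380283 = -238290271480/626613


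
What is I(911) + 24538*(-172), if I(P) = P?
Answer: -4219625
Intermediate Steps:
I(911) + 24538*(-172) = 911 + 24538*(-172) = 911 - 4220536 = -4219625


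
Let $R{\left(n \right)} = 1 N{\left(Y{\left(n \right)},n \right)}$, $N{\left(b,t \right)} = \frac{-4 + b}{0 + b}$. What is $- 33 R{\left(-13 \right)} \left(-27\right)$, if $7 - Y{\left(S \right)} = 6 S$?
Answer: $\frac{72171}{85} \approx 849.07$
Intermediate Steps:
$Y{\left(S \right)} = 7 - 6 S$
$N{\left(b,t \right)} = \frac{-4 + b}{b}$
$R{\left(n \right)} = \frac{3 - 6 n}{7 - 6 n}$ ($R{\left(n \right)} = 1 \frac{-4 - \left(-7 + 6 n\right)}{7 - 6 n} = 1 \frac{3 - 6 n}{7 - 6 n} = \frac{3 - 6 n}{7 - 6 n}$)
$- 33 R{\left(-13 \right)} \left(-27\right) = - 33 \frac{3 \left(-1 + 2 \left(-13\right)\right)}{-7 + 6 \left(-13\right)} \left(-27\right) = - 33 \frac{3 \left(-1 - 26\right)}{-7 - 78} \left(-27\right) = - 33 \cdot 3 \frac{1}{-85} \left(-27\right) \left(-27\right) = - 33 \cdot 3 \left(- \frac{1}{85}\right) \left(-27\right) \left(-27\right) = \left(-33\right) \frac{81}{85} \left(-27\right) = \left(- \frac{2673}{85}\right) \left(-27\right) = \frac{72171}{85}$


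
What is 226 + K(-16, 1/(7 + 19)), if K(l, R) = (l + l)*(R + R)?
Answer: 2906/13 ≈ 223.54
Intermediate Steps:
K(l, R) = 4*R*l (K(l, R) = (2*l)*(2*R) = 4*R*l)
226 + K(-16, 1/(7 + 19)) = 226 + 4*(-16)/(7 + 19) = 226 + 4*(-16)/26 = 226 + 4*(1/26)*(-16) = 226 - 32/13 = 2906/13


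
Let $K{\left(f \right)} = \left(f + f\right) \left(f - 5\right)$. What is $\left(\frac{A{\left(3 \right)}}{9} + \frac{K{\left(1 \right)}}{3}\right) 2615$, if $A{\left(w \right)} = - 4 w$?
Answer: $-10460$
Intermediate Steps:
$K{\left(f \right)} = 2 f \left(-5 + f\right)$
$\left(\frac{A{\left(3 \right)}}{9} + \frac{K{\left(1 \right)}}{3}\right) 2615 = \left(\frac{\left(-4\right) 3}{9} + \frac{2 \cdot 1 \left(-5 + 1\right)}{3}\right) 2615 = \left(\left(-12\right) \frac{1}{9} + 2 \cdot 1 \left(-4\right) \frac{1}{3}\right) 2615 = \left(- \frac{4}{3} - \frac{8}{3}\right) 2615 = \left(-4\right) 2615 = -10460$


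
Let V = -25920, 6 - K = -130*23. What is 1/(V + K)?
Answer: -1/22924 ≈ -4.3622e-5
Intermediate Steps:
K = 2996 (K = 6 - (-130)*23 = 6 - 1*(-2990) = 6 + 2990 = 2996)
1/(V + K) = 1/(-25920 + 2996) = 1/(-22924) = -1/22924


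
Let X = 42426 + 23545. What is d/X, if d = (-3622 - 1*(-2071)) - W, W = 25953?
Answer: -27504/65971 ≈ -0.41691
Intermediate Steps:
d = -27504 (d = (-3622 - 1*(-2071)) - 1*25953 = (-3622 + 2071) - 25953 = -1551 - 25953 = -27504)
X = 65971
d/X = -27504/65971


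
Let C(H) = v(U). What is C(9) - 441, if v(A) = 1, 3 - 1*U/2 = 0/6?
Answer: -440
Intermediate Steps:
U = 6 (U = 6 - 0/6 = 6 - 2*0 = 6 + 0 = 6)
C(H) = 1
C(9) - 441 = 1 - 441 = -440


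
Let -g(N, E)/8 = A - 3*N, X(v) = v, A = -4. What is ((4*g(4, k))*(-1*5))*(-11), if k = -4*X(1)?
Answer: 28160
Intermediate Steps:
k = -4 (k = -4*1 = -4)
g(N, E) = 32 + 24*N (g(N, E) = -8*(-4 - 3*N) = 32 + 24*N)
((4*g(4, k))*(-1*5))*(-11) = ((4*(32 + 24*4))*(-1*5))*(-11) = ((4*(32 + 96))*(-5))*(-11) = ((4*128)*(-5))*(-11) = (512*(-5))*(-11) = -2560*(-11) = 28160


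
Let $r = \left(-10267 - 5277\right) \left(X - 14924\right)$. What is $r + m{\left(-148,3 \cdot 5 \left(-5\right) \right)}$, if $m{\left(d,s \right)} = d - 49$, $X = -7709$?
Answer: $351807155$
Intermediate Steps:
$m{\left(d,s \right)} = -49 + d$
$r = 351807352$ ($r = \left(-10267 - 5277\right) \left(-7709 - 14924\right) = \left(-15544\right) \left(-22633\right) = 351807352$)
$r + m{\left(-148,3 \cdot 5 \left(-5\right) \right)} = 351807352 - 197 = 351807155$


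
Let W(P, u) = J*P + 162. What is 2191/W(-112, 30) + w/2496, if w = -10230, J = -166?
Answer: -15532057/3900832 ≈ -3.9817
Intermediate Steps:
W(P, u) = 162 - 166*P (W(P, u) = -166*P + 162 = 162 - 166*P)
2191/W(-112, 30) + w/2496 = 2191/(162 - 166*(-112)) - 10230/2496 = 2191/(162 + 18592) - 10230*1/2496 = 2191/18754 - 1705/416 = -15532057/3900832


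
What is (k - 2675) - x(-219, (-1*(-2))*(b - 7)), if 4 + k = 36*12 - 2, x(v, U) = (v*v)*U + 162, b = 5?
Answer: 189433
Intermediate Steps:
x(v, U) = 162 + U*v**2 (x(v, U) = v**2*U + 162 = U*v**2 + 162 = 162 + U*v**2)
k = 426 (k = -4 + (36*12 - 2) = -4 + (432 - 2) = -4 + 430 = 426)
(k - 2675) - x(-219, (-1*(-2))*(b - 7)) = (426 - 2675) - (162 + ((-1*(-2))*(5 - 7))*(-219)**2) = -2249 - (162 + (2*(-2))*47961) = -2249 - (162 - 4*47961) = -2249 - (162 - 191844) = -2249 - 1*(-191682) = -2249 + 191682 = 189433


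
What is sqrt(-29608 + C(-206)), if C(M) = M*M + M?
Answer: sqrt(12622) ≈ 112.35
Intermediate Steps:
C(M) = M + M**2 (C(M) = M**2 + M = M + M**2)
sqrt(-29608 + C(-206)) = sqrt(-29608 - 206*(1 - 206)) = sqrt(-29608 - 206*(-205)) = sqrt(-29608 + 42230) = sqrt(12622)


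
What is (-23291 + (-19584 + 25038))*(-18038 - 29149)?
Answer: 841674519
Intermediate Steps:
(-23291 + (-19584 + 25038))*(-18038 - 29149) = (-23291 + 5454)*(-47187) = -17837*(-47187) = 841674519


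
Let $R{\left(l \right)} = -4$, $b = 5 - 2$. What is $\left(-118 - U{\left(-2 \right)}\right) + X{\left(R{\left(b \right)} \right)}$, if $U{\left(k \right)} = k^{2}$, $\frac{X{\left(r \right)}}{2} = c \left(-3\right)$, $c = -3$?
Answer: $-104$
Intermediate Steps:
$b = 3$ ($b = 5 - 2 = 3$)
$X{\left(r \right)} = 18$ ($X{\left(r \right)} = 2 \left(\left(-3\right) \left(-3\right)\right) = 2 \cdot 9 = 18$)
$\left(-118 - U{\left(-2 \right)}\right) + X{\left(R{\left(b \right)} \right)} = \left(-118 - \left(-2\right)^{2}\right) + 18 = \left(-118 - 4\right) + 18 = -122 + 18 = -104$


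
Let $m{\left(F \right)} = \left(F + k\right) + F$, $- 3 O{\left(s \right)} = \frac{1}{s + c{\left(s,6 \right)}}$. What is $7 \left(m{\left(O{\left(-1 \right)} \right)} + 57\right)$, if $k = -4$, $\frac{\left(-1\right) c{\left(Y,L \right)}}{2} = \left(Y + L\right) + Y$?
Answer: $\frac{10031}{27} \approx 371.52$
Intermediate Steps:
$c{\left(Y,L \right)} = - 4 Y - 2 L$ ($c{\left(Y,L \right)} = - 2 \left(\left(Y + L\right) + Y\right) = - 2 \left(\left(L + Y\right) + Y\right) = - 2 \left(L + 2 Y\right) = - 4 Y - 2 L$)
$O{\left(s \right)} = - \frac{1}{3 \left(-12 - 3 s\right)}$ ($O{\left(s \right)} = - \frac{1}{3 \left(s - \left(12 + 4 s\right)\right)} = - \frac{1}{3 \left(-12 - 3 s\right)}$)
$m{\left(F \right)} = -4 + 2 F$ ($m{\left(F \right)} = \left(F - 4\right) + F = \left(-4 + F\right) + F = -4 + 2 F$)
$7 \left(m{\left(O{\left(-1 \right)} \right)} + 57\right) = 7 \left(\left(-4 + 2 \frac{1}{9 \left(4 - 1\right)}\right) + 57\right) = 7 \left(\left(-4 + 2 \frac{1}{9 \cdot 3}\right) + 57\right) = 7 \left(\left(-4 + 2 \cdot \frac{1}{9} \cdot \frac{1}{3}\right) + 57\right) = 7 \left(\left(-4 + 2 \cdot \frac{1}{27}\right) + 57\right) = 7 \left(\left(-4 + \frac{2}{27}\right) + 57\right) = 7 \left(- \frac{106}{27} + 57\right) = 7 \cdot \frac{1433}{27} = \frac{10031}{27}$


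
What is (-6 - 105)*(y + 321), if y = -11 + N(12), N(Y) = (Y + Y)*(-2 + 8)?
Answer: -50394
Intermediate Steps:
N(Y) = 12*Y (N(Y) = (2*Y)*6 = 12*Y)
y = 133 (y = -11 + 12*12 = -11 + 144 = 133)
(-6 - 105)*(y + 321) = (-6 - 105)*(133 + 321) = -111*454 = -50394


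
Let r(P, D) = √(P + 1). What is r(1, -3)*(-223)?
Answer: -223*√2 ≈ -315.37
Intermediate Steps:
r(P, D) = √(1 + P)
r(1, -3)*(-223) = √(1 + 1)*(-223) = √2*(-223) = -223*√2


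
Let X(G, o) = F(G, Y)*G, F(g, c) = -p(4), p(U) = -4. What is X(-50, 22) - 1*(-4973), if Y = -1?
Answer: 4773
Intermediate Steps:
F(g, c) = 4 (F(g, c) = -1*(-4) = 4)
X(G, o) = 4*G
X(-50, 22) - 1*(-4973) = 4*(-50) - 1*(-4973) = -200 + 4973 = 4773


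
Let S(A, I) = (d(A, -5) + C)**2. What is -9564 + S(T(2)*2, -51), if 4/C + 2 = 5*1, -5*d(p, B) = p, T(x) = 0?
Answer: -86060/9 ≈ -9562.2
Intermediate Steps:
d(p, B) = -p/5
C = 4/3 (C = 4/(-2 + 5*1) = 4/(-2 + 5) = 4/3 ≈ 1.3333)
S(A, I) = (4/3 - A/5)**2 (S(A, I) = (-A/5 + 4/3)**2 = (4/3 - A/5)**2)
-9564 + S(T(2)*2, -51) = -9564 + (-20 + 3*(0*2))**2/225 = -9564 + (-20 + 3*0)**2/225 = -9564 + (-20 + 0)**2/225 = -9564 + (1/225)*(-20)**2 = -9564 + (1/225)*400 = -9564 + 16/9 = -86060/9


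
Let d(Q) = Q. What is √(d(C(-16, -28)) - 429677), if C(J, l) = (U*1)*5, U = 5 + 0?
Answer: 2*I*√107413 ≈ 655.48*I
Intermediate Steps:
U = 5
C(J, l) = 25 (C(J, l) = (5*1)*5 = 5*5 = 25)
√(d(C(-16, -28)) - 429677) = √(25 - 429677) = √(-429652) = 2*I*√107413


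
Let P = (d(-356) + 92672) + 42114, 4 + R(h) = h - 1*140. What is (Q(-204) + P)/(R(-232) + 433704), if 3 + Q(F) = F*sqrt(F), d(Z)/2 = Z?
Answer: 19153/61904 - 51*I*sqrt(51)/54166 ≈ 0.3094 - 0.006724*I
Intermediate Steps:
d(Z) = 2*Z
Q(F) = -3 + F**(3/2) (Q(F) = -3 + F*sqrt(F) = -3 + F**(3/2))
R(h) = -144 + h (R(h) = -4 + (h - 1*140) = -4 + (h - 140) = -4 + (-140 + h) = -144 + h)
P = 134074 (P = (2*(-356) + 92672) + 42114 = (-712 + 92672) + 42114 = 91960 + 42114 = 134074)
(Q(-204) + P)/(R(-232) + 433704) = ((-3 + (-204)**(3/2)) + 134074)/((-144 - 232) + 433704) = ((-3 - 408*I*sqrt(51)) + 134074)/(-376 + 433704) = (134071 - 408*I*sqrt(51))/433328 = (134071 - 408*I*sqrt(51))*(1/433328) = 19153/61904 - 51*I*sqrt(51)/54166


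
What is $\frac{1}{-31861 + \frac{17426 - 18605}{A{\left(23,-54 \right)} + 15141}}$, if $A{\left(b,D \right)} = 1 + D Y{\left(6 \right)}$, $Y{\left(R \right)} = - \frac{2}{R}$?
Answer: $- \frac{15160}{483013939} \approx -3.1386 \cdot 10^{-5}$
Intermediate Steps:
$A{\left(b,D \right)} = 1 - \frac{D}{3}$ ($A{\left(b,D \right)} = 1 + D \left(- \frac{2}{6}\right) = 1 + D \left(\left(-2\right) \frac{1}{6}\right) = 1 + D \left(- \frac{1}{3}\right) = 1 - \frac{D}{3}$)
$\frac{1}{-31861 + \frac{17426 - 18605}{A{\left(23,-54 \right)} + 15141}} = \frac{1}{-31861 + \frac{17426 - 18605}{\left(1 - -18\right) + 15141}} = \frac{1}{-31861 - \frac{1179}{\left(1 + 18\right) + 15141}} = \frac{1}{-31861 - \frac{1179}{19 + 15141}} = \frac{1}{-31861 - \frac{1179}{15160}} = \frac{1}{- \frac{483013939}{15160}} = - \frac{15160}{483013939}$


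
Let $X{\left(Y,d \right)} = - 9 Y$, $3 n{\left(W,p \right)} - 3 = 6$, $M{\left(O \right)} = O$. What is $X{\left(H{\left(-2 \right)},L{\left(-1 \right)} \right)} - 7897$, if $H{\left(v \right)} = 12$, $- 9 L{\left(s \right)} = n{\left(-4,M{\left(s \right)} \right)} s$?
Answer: $-8005$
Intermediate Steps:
$n{\left(W,p \right)} = 3$ ($n{\left(W,p \right)} = 1 + \frac{1}{3} \cdot 6 = 1 + 2 = 3$)
$L{\left(s \right)} = - \frac{s}{3}$ ($L{\left(s \right)} = - \frac{3 s}{9} = - \frac{s}{3}$)
$X{\left(H{\left(-2 \right)},L{\left(-1 \right)} \right)} - 7897 = \left(-9\right) 12 - 7897 = -108 - 7897 = -8005$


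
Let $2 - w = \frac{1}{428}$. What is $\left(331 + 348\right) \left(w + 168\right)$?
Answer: $\frac{49403361}{428} \approx 1.1543 \cdot 10^{5}$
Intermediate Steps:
$w = \frac{855}{428}$ ($w = 2 - \frac{1}{428} = \frac{855}{428} \approx 1.9977$)
$\left(331 + 348\right) \left(w + 168\right) = \left(331 + 348\right) \left(\frac{855}{428} + 168\right) = 679 \cdot \frac{72759}{428} = \frac{49403361}{428}$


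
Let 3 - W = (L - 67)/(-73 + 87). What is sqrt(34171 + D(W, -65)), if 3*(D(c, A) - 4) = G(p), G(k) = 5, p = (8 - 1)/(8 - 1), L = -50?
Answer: sqrt(307590)/3 ≈ 184.87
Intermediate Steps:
p = 1 (p = 7/7 = 7*(1/7) = 1)
W = 159/14 (W = 3 - (-50 - 67)/(-73 + 87) = 3 - (-117)/14 = 3 - 1*(-117/14) = 3 + 117/14 = 159/14 ≈ 11.357)
D(c, A) = 17/3 (D(c, A) = 4 + (1/3)*5 = 4 + 5/3 = 17/3)
sqrt(34171 + D(W, -65)) = sqrt(34171 + 17/3) = sqrt(102530/3) = sqrt(307590)/3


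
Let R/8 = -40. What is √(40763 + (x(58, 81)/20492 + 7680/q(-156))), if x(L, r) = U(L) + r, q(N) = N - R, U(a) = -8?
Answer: √7201802915481367/420086 ≈ 202.01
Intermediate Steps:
R = -320 (R = 8*(-40) = -320)
q(N) = 320 + N (q(N) = N - 1*(-320) = N + 320 = 320 + N)
x(L, r) = -8 + r
√(40763 + (x(58, 81)/20492 + 7680/q(-156))) = √(40763 + ((-8 + 81)/20492 + 7680/(320 - 156))) = √(40763 + (73*(1/20492) + 7680/164)) = √(40763 + (73/20492 + 7680*(1/164))) = √(40763 + (73/20492 + 1920/41)) = √(40763 + 39347633/840172) = √(34287278869/840172) = √7201802915481367/420086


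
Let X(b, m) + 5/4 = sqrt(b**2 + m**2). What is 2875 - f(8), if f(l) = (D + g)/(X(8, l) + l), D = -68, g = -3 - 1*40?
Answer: 3780137/1319 + 14208*sqrt(2)/1319 ≈ 2881.1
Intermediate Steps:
X(b, m) = -5/4 + sqrt(b**2 + m**2)
g = -43 (g = -3 - 40 = -43)
f(l) = -111/(-5/4 + l + sqrt(64 + l**2)) (f(l) = (-68 - 43)/((-5/4 + sqrt(8**2 + l**2)) + l) = -111/((-5/4 + sqrt(64 + l**2)) + l) = -111/(-5/4 + l + sqrt(64 + l**2)))
2875 - f(8) = 2875 - (-444)/(-5 + 4*8 + 4*sqrt(64 + 8**2)) = 2875 - (-444)/(-5 + 32 + 4*sqrt(64 + 64)) = 2875 - (-444)/(-5 + 32 + 4*sqrt(128)) = 2875 - (-444)/(-5 + 32 + 4*(8*sqrt(2))) = 2875 - (-444)/(-5 + 32 + 32*sqrt(2)) = 2875 - (-444)/(27 + 32*sqrt(2)) = 2875 + 444/(27 + 32*sqrt(2))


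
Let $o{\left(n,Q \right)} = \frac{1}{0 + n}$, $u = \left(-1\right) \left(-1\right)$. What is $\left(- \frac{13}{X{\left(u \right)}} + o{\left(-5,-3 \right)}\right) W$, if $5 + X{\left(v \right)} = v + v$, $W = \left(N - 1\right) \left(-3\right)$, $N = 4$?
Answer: $- \frac{186}{5} \approx -37.2$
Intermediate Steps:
$u = 1$
$o{\left(n,Q \right)} = \frac{1}{n}$
$W = -9$ ($W = \left(4 - 1\right) \left(-3\right) = 3 \left(-3\right) = -9$)
$X{\left(v \right)} = -5 + 2 v$ ($X{\left(v \right)} = -5 + \left(v + v\right) = -5 + 2 v$)
$\left(- \frac{13}{X{\left(u \right)}} + o{\left(-5,-3 \right)}\right) W = \left(- \frac{13}{-5 + 2 \cdot 1} + \frac{1}{-5}\right) \left(-9\right) = \left(- \frac{13}{-5 + 2} - \frac{1}{5}\right) \left(-9\right) = \left(- \frac{13}{-3} - \frac{1}{5}\right) \left(-9\right) = \left(\left(-13\right) \left(- \frac{1}{3}\right) - \frac{1}{5}\right) \left(-9\right) = \left(\frac{13}{3} - \frac{1}{5}\right) \left(-9\right) = \frac{62}{15} \left(-9\right) = - \frac{186}{5}$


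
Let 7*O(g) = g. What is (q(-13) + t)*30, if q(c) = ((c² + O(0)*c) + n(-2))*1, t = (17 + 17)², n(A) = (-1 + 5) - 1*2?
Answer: 39810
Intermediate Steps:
O(g) = g/7
n(A) = 2 (n(A) = 4 - 2 = 2)
t = 1156 (t = 34² = 1156)
q(c) = 2 + c² (q(c) = ((c² + ((⅐)*0)*c) + 2)*1 = ((c² + 0*c) + 2)*1 = ((c² + 0) + 2)*1 = (c² + 2)*1 = (2 + c²)*1 = 2 + c²)
(q(-13) + t)*30 = ((2 + (-13)²) + 1156)*30 = ((2 + 169) + 1156)*30 = (171 + 1156)*30 = 1327*30 = 39810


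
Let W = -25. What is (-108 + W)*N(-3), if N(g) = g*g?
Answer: -1197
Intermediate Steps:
N(g) = g²
(-108 + W)*N(-3) = (-108 - 25)*(-3)² = -133*9 = -1197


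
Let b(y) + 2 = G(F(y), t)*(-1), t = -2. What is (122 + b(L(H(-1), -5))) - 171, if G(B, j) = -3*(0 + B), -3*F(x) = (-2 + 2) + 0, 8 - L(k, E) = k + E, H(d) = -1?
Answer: -51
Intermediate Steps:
L(k, E) = 8 - E - k (L(k, E) = 8 - (k + E) = 8 - (E + k) = 8 + (-E - k) = 8 - E - k)
F(x) = 0 (F(x) = -((-2 + 2) + 0)/3 = -(0 + 0)/3 = -1/3*0 = 0)
G(B, j) = -3*B
b(y) = -2 (b(y) = -2 - 3*0*(-1) = -2 + 0*(-1) = -2 + 0 = -2)
(122 + b(L(H(-1), -5))) - 171 = (122 - 2) - 171 = 120 - 171 = -51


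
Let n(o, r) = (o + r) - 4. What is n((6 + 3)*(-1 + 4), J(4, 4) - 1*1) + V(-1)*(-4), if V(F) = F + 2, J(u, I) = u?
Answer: 22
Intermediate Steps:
V(F) = 2 + F
n(o, r) = -4 + o + r
n((6 + 3)*(-1 + 4), J(4, 4) - 1*1) + V(-1)*(-4) = (-4 + (6 + 3)*(-1 + 4) + (4 - 1*1)) + (2 - 1)*(-4) = (-4 + 9*3 + (4 - 1)) + 1*(-4) = (-4 + 27 + 3) - 4 = 26 - 4 = 22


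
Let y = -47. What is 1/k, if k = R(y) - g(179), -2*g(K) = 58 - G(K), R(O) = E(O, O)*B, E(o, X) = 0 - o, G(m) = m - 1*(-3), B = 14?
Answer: 1/596 ≈ 0.0016779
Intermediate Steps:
G(m) = 3 + m (G(m) = m + 3 = 3 + m)
E(o, X) = -o
R(O) = -14*O (R(O) = -O*14 = -14*O)
g(K) = -55/2 + K/2 (g(K) = -(58 - (3 + K))/2 = -(58 + (-3 - K))/2 = -(55 - K)/2 = -55/2 + K/2)
k = 596 (k = -14*(-47) - (-55/2 + (½)*179) = 658 - (-55/2 + 179/2) = 658 - 1*62 = 658 - 62 = 596)
1/k = 1/596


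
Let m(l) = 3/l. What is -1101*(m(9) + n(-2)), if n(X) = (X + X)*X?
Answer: -9175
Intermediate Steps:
n(X) = 2*X**2 (n(X) = (2*X)*X = 2*X**2)
-1101*(m(9) + n(-2)) = -1101*(3/9 + 2*(-2)**2) = -1101*(3*(1/9) + 2*4) = -1101*(1/3 + 8) = -1101*25/3 = -9175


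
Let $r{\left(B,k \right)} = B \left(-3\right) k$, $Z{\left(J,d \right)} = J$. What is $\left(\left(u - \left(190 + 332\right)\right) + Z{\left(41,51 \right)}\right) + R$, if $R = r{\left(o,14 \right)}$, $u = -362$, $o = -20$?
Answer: $-3$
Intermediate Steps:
$r{\left(B,k \right)} = - 3 B k$
$R = 840$ ($R = \left(-3\right) \left(-20\right) 14 = 840$)
$\left(\left(u - \left(190 + 332\right)\right) + Z{\left(41,51 \right)}\right) + R = \left(\left(-362 - \left(190 + 332\right)\right) + 41\right) + 840 = \left(\left(-362 - 522\right) + 41\right) + 840 = \left(-884 + 41\right) + 840 = -843 + 840 = -3$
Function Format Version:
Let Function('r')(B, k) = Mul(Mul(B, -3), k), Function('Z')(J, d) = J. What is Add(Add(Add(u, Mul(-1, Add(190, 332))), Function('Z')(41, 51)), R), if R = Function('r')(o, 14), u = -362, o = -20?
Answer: -3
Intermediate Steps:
Function('r')(B, k) = Mul(-3, B, k) (Function('r')(B, k) = Mul(Mul(-3, B), k) = Mul(-3, B, k))
R = 840 (R = Mul(-3, -20, 14) = 840)
Add(Add(Add(u, Mul(-1, Add(190, 332))), Function('Z')(41, 51)), R) = Add(Add(Add(-362, Mul(-1, Add(190, 332))), 41), 840) = Add(Add(Add(-362, Mul(-1, 522)), 41), 840) = Add(Add(Add(-362, -522), 41), 840) = Add(Add(-884, 41), 840) = Add(-843, 840) = -3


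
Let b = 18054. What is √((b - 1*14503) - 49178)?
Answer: I*√45627 ≈ 213.6*I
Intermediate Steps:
√((b - 1*14503) - 49178) = √((18054 - 1*14503) - 49178) = √((18054 - 14503) - 49178) = √(3551 - 49178) = √(-45627) = I*√45627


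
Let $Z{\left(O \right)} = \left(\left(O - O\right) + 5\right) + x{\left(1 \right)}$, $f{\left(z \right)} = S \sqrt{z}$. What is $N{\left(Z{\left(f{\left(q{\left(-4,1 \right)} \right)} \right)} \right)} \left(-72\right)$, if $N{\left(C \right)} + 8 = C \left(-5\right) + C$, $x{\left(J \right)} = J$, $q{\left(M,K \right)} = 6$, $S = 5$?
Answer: $2304$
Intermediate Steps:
$f{\left(z \right)} = 5 \sqrt{z}$
$Z{\left(O \right)} = 6$ ($Z{\left(O \right)} = \left(\left(O - O\right) + 5\right) + 1 = \left(0 + 5\right) + 1 = 5 + 1 = 6$)
$N{\left(C \right)} = -8 - 4 C$ ($N{\left(C \right)} = -8 + \left(C \left(-5\right) + C\right) = -8 + \left(- 5 C + C\right) = -8 - 4 C$)
$N{\left(Z{\left(f{\left(q{\left(-4,1 \right)} \right)} \right)} \right)} \left(-72\right) = \left(-8 - 24\right) \left(-72\right) = \left(-32\right) \left(-72\right) = 2304$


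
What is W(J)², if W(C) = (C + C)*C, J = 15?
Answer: 202500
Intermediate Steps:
W(C) = 2*C² (W(C) = (2*C)*C = 2*C²)
W(J)² = (2*15²)² = (2*225)² = 450² = 202500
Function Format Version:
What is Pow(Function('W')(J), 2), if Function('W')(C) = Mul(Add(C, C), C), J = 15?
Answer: 202500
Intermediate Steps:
Function('W')(C) = Mul(2, Pow(C, 2)) (Function('W')(C) = Mul(Mul(2, C), C) = Mul(2, Pow(C, 2)))
Pow(Function('W')(J), 2) = Pow(Mul(2, Pow(15, 2)), 2) = Pow(Mul(2, 225), 2) = Pow(450, 2) = 202500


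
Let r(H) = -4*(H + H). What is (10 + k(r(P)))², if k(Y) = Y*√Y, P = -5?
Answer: 64100 + 1600*√10 ≈ 69160.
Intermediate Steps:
r(H) = -8*H
k(Y) = Y^(3/2)
(10 + k(r(P)))² = (10 + (-8*(-5))^(3/2))² = (10 + 40^(3/2))² = (10 + 80*√10)²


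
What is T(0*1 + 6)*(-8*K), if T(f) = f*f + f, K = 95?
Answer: -31920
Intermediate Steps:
T(f) = f + f² (T(f) = f² + f = f + f²)
T(0*1 + 6)*(-8*K) = ((0*1 + 6)*(1 + (0*1 + 6)))*(-8*95) = ((0 + 6)*(1 + (0 + 6)))*(-760) = (6*(1 + 6))*(-760) = (6*7)*(-760) = 42*(-760) = -31920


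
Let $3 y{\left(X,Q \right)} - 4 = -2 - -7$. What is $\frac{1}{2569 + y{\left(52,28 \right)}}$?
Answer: $\frac{1}{2572} \approx 0.0003888$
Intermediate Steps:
$y{\left(X,Q \right)} = 3$ ($y{\left(X,Q \right)} = \frac{4}{3} + \frac{-2 - -7}{3} = \frac{4}{3} + \frac{-2 + 7}{3} = \frac{4}{3} + \frac{1}{3} \cdot 5 = \frac{4}{3} + \frac{5}{3} = 3$)
$\frac{1}{2569 + y{\left(52,28 \right)}} = \frac{1}{2569 + 3} = \frac{1}{2572}$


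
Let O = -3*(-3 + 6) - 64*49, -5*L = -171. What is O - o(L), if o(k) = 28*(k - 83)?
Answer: -8893/5 ≈ -1778.6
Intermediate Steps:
L = 171/5 (L = -1/5*(-171) = 171/5 ≈ 34.200)
o(k) = -2324 + 28*k (o(k) = 28*(-83 + k) = -2324 + 28*k)
O = -3145 (O = -3*3 - 3136 = -9 - 3136 = -3145)
O - o(L) = -3145 - (-2324 + 28*(171/5)) = -3145 - (-2324 + 4788/5) = -3145 - 1*(-6832/5) = -3145 + 6832/5 = -8893/5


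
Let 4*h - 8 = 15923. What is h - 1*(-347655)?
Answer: 1406551/4 ≈ 3.5164e+5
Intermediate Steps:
h = 15931/4 (h = 2 + (1/4)*15923 = 2 + 15923/4 = 15931/4 ≈ 3982.8)
h - 1*(-347655) = 15931/4 - 1*(-347655) = 15931/4 + 347655 = 1406551/4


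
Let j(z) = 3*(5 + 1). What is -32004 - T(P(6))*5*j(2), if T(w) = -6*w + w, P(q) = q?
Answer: -29304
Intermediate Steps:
j(z) = 18 (j(z) = 3*6 = 18)
T(w) = -5*w
-32004 - T(P(6))*5*j(2) = -32004 - -5*6*5*18 = -32004 - (-30*5)*18 = -32004 - (-150)*18 = -32004 - 1*(-2700) = -32004 + 2700 = -29304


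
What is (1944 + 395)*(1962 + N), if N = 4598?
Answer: 15343840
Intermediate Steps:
(1944 + 395)*(1962 + N) = (1944 + 395)*(1962 + 4598) = 2339*6560 = 15343840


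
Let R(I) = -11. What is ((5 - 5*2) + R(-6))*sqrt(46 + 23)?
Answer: -16*sqrt(69) ≈ -132.91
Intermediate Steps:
((5 - 5*2) + R(-6))*sqrt(46 + 23) = ((5 - 5*2) - 11)*sqrt(46 + 23) = ((5 - 10) - 11)*sqrt(69) = (-5 - 11)*sqrt(69) = -16*sqrt(69)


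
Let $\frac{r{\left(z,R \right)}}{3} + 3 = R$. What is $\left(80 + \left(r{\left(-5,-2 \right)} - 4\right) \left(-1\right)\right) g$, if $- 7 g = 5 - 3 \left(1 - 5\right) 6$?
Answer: $- \frac{35640}{7} \approx -5091.4$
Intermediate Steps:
$r{\left(z,R \right)} = -9 + 3 R$
$g = - \frac{360}{7}$ ($g = - \frac{5 - 3 \left(1 - 5\right) 6}{7} = - \frac{5 \left(-3\right) \left(-4\right) 6}{7} = - \frac{5 \cdot 12 \cdot 6}{7} = - \frac{5 \cdot 72}{7} = \left(- \frac{1}{7}\right) 360 = - \frac{360}{7} \approx -51.429$)
$\left(80 + \left(r{\left(-5,-2 \right)} - 4\right) \left(-1\right)\right) g = \left(80 + \left(\left(-9 + 3 \left(-2\right)\right) - 4\right) \left(-1\right)\right) \left(- \frac{360}{7}\right) = \left(80 + \left(\left(-9 - 6\right) - 4\right) \left(-1\right)\right) \left(- \frac{360}{7}\right) = \left(80 + \left(-15 - 4\right) \left(-1\right)\right) \left(- \frac{360}{7}\right) = \left(80 - -19\right) \left(- \frac{360}{7}\right) = \left(80 + 19\right) \left(- \frac{360}{7}\right) = 99 \left(- \frac{360}{7}\right) = - \frac{35640}{7}$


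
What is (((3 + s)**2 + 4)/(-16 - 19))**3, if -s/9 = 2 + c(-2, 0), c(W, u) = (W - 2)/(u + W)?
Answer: -1305751357/42875 ≈ -30455.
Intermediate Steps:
c(W, u) = (-2 + W)/(W + u)
s = -36 (s = -9*(2 + (-2 - 2)/(-2 + 0)) = -9*(2 - 4/(-2)) = -9*(2 - 1/2*(-4)) = -9*(2 + 2) = -9*4 = -36)
(((3 + s)**2 + 4)/(-16 - 19))**3 = (((3 - 36)**2 + 4)/(-16 - 19))**3 = (((-33)**2 + 4)/(-35))**3 = ((1089 + 4)*(-1/35))**3 = (1093*(-1/35))**3 = (-1093/35)**3 = -1305751357/42875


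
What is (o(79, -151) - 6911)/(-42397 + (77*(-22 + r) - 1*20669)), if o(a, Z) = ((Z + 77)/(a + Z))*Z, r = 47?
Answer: 254383/2201076 ≈ 0.11557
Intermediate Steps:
o(a, Z) = Z*(77 + Z)/(Z + a) (o(a, Z) = ((77 + Z)/(Z + a))*Z = Z*(77 + Z)/(Z + a))
(o(79, -151) - 6911)/(-42397 + (77*(-22 + r) - 1*20669)) = (-151*(77 - 151)/(-151 + 79) - 6911)/(-42397 + (77*(-22 + 47) - 1*20669)) = (-151*(-74)/(-72) - 6911)/(-42397 + (77*25 - 20669)) = (-151*(-1/72)*(-74) - 6911)/(-42397 + (1925 - 20669)) = (-5587/36 - 6911)/(-42397 - 18744) = -254383/36/(-61141) = -254383/36*(-1/61141) = 254383/2201076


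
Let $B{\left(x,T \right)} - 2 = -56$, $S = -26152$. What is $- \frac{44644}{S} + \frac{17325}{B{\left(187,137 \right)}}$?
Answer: $- \frac{3129671}{9807} \approx -319.13$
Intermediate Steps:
$B{\left(x,T \right)} = -54$ ($B{\left(x,T \right)} = 2 - 56 = -54$)
$- \frac{44644}{S} + \frac{17325}{B{\left(187,137 \right)}} = - \frac{44644}{-26152} + \frac{17325}{-54} = \left(-44644\right) \left(- \frac{1}{26152}\right) + 17325 \left(- \frac{1}{54}\right) = \frac{11161}{6538} - \frac{1925}{6} = - \frac{3129671}{9807}$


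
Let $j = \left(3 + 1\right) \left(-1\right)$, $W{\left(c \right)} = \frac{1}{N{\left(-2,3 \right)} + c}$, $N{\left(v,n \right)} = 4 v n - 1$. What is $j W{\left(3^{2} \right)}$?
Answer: $\frac{1}{4} \approx 0.25$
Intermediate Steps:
$N{\left(v,n \right)} = -1 + 4 n v$ ($N{\left(v,n \right)} = 4 n v - 1 = -1 + 4 n v$)
$W{\left(c \right)} = \frac{1}{-25 + c}$ ($W{\left(c \right)} = \frac{1}{\left(-1 + 4 \cdot 3 \left(-2\right)\right) + c} = \frac{1}{\left(-1 - 24\right) + c} = \frac{1}{-25 + c}$)
$j = -4$ ($j = 4 \left(-1\right) = -4$)
$j W{\left(3^{2} \right)} = - \frac{4}{-25 + 3^{2}} = - \frac{4}{-25 + 9} = - \frac{4}{-16} = \left(-4\right) \left(- \frac{1}{16}\right) = \frac{1}{4}$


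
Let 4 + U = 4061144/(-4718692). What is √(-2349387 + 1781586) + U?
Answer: -5733978/1179673 + 3*I*√63089 ≈ -4.8606 + 753.53*I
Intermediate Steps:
U = -5733978/1179673 (U = -4 + 4061144/(-4718692) = -4 + 4061144*(-1/4718692) = -4 - 1015286/1179673 = -5733978/1179673 ≈ -4.8606)
√(-2349387 + 1781586) + U = √(-2349387 + 1781586) - 5733978/1179673 = √(-567801) - 5733978/1179673 = 3*I*√63089 - 5733978/1179673 = -5733978/1179673 + 3*I*√63089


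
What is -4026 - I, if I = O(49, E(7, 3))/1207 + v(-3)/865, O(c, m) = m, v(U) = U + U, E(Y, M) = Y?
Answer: -4203364243/1044055 ≈ -4026.0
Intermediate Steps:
v(U) = 2*U
I = -1187/1044055 (I = 7/1207 + (2*(-3))/865 = 7*(1/1207) - 6*1/865 = 7/1207 - 6/865 = -1187/1044055 ≈ -0.0011369)
-4026 - I = -4026 - 1*(-1187/1044055) = -4026 + 1187/1044055 = -4203364243/1044055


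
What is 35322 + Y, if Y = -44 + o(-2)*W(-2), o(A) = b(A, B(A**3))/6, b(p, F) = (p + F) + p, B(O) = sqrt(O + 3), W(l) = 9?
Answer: 35272 + 3*I*sqrt(5)/2 ≈ 35272.0 + 3.3541*I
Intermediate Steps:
B(O) = sqrt(3 + O)
b(p, F) = F + 2*p (b(p, F) = (F + p) + p = F + 2*p)
o(A) = A/3 + sqrt(3 + A**3)/6 (o(A) = (sqrt(3 + A**3) + 2*A)/6 = (sqrt(3 + A**3) + 2*A)*(1/6) = A/3 + sqrt(3 + A**3)/6)
Y = -50 + 3*I*sqrt(5)/2 (Y = -44 + ((1/3)*(-2) + sqrt(3 + (-2)**3)/6)*9 = -44 + (-2/3 + sqrt(3 - 8)/6)*9 = -44 + (-2/3 + sqrt(-5)/6)*9 = -44 + (-2/3 + (I*sqrt(5))/6)*9 = -44 + (-2/3 + I*sqrt(5)/6)*9 = -44 + (-6 + 3*I*sqrt(5)/2) = -50 + 3*I*sqrt(5)/2 ≈ -50.0 + 3.3541*I)
35322 + Y = 35322 + (-50 + 3*I*sqrt(5)/2) = 35272 + 3*I*sqrt(5)/2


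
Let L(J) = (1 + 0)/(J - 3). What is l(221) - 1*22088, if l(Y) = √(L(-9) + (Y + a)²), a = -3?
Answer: -22088 + √1710861/6 ≈ -21870.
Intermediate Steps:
L(J) = 1/(-3 + J)
l(Y) = √(-1/12 + (-3 + Y)²) (l(Y) = √(1/(-3 - 9) + (Y - 3)²) = √(1/(-12) + (-3 + Y)²) = √(-1/12 + (-3 + Y)²))
l(221) - 1*22088 = √(-3 + 36*(-3 + 221)²)/6 - 1*22088 = √(-3 + 36*218²)/6 - 22088 = √(-3 + 36*47524)/6 - 22088 = √(-3 + 1710864)/6 - 22088 = √1710861/6 - 22088 = -22088 + √1710861/6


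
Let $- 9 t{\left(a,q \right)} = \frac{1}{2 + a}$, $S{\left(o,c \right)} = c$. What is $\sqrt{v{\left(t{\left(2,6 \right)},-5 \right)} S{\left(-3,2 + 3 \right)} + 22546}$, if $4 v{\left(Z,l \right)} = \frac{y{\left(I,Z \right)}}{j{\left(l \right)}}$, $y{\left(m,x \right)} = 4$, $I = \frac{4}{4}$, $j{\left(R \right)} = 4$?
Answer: $\frac{3 \sqrt{10021}}{2} \approx 150.16$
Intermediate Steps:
$I = 1$ ($I = 4 \cdot \frac{1}{4} = 1$)
$t{\left(a,q \right)} = - \frac{1}{9 \left(2 + a\right)}$
$v{\left(Z,l \right)} = \frac{1}{4}$ ($v{\left(Z,l \right)} = \frac{4 \cdot \frac{1}{4}}{4} = \frac{1}{4} \cdot 1 = \frac{1}{4}$)
$\sqrt{v{\left(t{\left(2,6 \right)},-5 \right)} S{\left(-3,2 + 3 \right)} + 22546} = \sqrt{\frac{2 + 3}{4} + 22546} = \sqrt{\frac{1}{4} \cdot 5 + 22546} = \sqrt{\frac{5}{4} + 22546} = \sqrt{\frac{90189}{4}} = \frac{3 \sqrt{10021}}{2}$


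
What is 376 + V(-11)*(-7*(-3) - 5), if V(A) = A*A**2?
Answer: -20920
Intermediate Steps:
V(A) = A**3
376 + V(-11)*(-7*(-3) - 5) = 376 + (-11)**3*(-7*(-3) - 5) = 376 - 1331*(21 - 5) = 376 - 1331*16 = 376 - 21296 = -20920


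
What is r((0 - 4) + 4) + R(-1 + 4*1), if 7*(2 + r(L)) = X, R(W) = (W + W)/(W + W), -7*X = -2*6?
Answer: -37/49 ≈ -0.75510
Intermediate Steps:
X = 12/7 (X = -(-2)*6/7 = -⅐*(-12) = 12/7 ≈ 1.7143)
R(W) = 1 (R(W) = (2*W)/((2*W)) = (2*W)*(1/(2*W)) = 1)
r(L) = -86/49 (r(L) = -2 + (⅐)*(12/7) = -2 + 12/49 = -86/49)
r((0 - 4) + 4) + R(-1 + 4*1) = -86/49 + 1 = -37/49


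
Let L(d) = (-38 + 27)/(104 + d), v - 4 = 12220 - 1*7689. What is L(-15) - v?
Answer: -403626/89 ≈ -4535.1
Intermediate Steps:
v = 4535 (v = 4 + (12220 - 1*7689) = 4 + (12220 - 7689) = 4 + 4531 = 4535)
L(d) = -11/(104 + d)
L(-15) - v = -11/(104 - 15) - 1*4535 = -11/89 - 4535 = -403626/89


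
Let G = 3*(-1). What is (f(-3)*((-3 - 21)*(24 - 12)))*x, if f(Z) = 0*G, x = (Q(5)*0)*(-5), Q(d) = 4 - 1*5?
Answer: 0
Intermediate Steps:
G = -3
Q(d) = -1 (Q(d) = 4 - 5 = -1)
x = 0 (x = -1*0*(-5) = 0*(-5) = 0)
f(Z) = 0 (f(Z) = 0*(-3) = 0)
(f(-3)*((-3 - 21)*(24 - 12)))*x = (0*((-3 - 21)*(24 - 12)))*0 = (0*(-24*12))*0 = (0*(-288))*0 = 0*0 = 0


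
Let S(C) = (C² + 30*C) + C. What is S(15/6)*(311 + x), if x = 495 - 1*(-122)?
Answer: 77720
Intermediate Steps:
x = 617 (x = 495 + 122 = 617)
S(C) = C² + 31*C
S(15/6)*(311 + x) = ((15/6)*(31 + 15/6))*(311 + 617) = ((15*(⅙))*(31 + 15*(⅙)))*928 = (5*(31 + 5/2)/2)*928 = ((5/2)*(67/2))*928 = (335/4)*928 = 77720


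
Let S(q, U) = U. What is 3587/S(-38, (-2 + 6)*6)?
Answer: 3587/24 ≈ 149.46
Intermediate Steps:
3587/S(-38, (-2 + 6)*6) = 3587/(((-2 + 6)*6)) = 3587/((4*6)) = 3587/24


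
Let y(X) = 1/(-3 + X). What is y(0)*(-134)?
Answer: 134/3 ≈ 44.667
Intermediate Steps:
y(0)*(-134) = -134/(-3 + 0) = -134/(-3) = -1/3*(-134) = 134/3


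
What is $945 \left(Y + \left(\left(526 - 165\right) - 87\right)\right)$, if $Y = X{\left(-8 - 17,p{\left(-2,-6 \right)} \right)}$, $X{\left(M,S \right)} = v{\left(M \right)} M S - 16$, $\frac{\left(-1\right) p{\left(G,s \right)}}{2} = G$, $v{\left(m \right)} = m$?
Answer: $2606310$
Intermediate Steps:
$p{\left(G,s \right)} = - 2 G$
$X{\left(M,S \right)} = -16 + S M^{2}$ ($X{\left(M,S \right)} = M M S - 16 = M^{2} S - 16 = S M^{2} - 16 = -16 + S M^{2}$)
$Y = 2484$ ($Y = -16 + \left(-2\right) \left(-2\right) \left(-8 - 17\right)^{2} = -16 + 4 \left(-25\right)^{2} = -16 + 4 \cdot 625 = -16 + 2500 = 2484$)
$945 \left(Y + \left(\left(526 - 165\right) - 87\right)\right) = 945 \left(2484 + \left(\left(526 - 165\right) - 87\right)\right) = 945 \left(2484 + \left(361 - 87\right)\right) = 945 \left(2484 + 274\right) = 945 \cdot 2758 = 2606310$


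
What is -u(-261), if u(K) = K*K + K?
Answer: -67860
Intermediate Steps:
u(K) = K + K² (u(K) = K² + K = K + K²)
-u(-261) = -(-261)*(1 - 261) = -(-261)*(-260) = -1*67860 = -67860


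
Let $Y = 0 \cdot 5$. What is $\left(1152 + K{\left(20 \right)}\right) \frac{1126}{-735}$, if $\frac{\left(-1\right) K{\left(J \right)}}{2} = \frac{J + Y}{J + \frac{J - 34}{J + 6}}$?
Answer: $- \frac{327593936}{185955} \approx -1761.7$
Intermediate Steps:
$Y = 0$
$K{\left(J \right)} = - \frac{2 J}{J + \frac{-34 + J}{6 + J}}$ ($K{\left(J \right)} = - 2 \frac{J + 0}{J + \frac{J - 34}{J + 6}} = - 2 \frac{J}{J + \frac{-34 + J}{6 + J}} = - \frac{2 J}{J + \frac{-34 + J}{6 + J}}$)
$\left(1152 + K{\left(20 \right)}\right) \frac{1126}{-735} = \left(1152 + 2 \cdot 20 \frac{1}{-34 + 20^{2} + 7 \cdot 20} \left(-6 - 20\right)\right) \frac{1126}{-735} = \left(1152 + 2 \cdot 20 \frac{1}{-34 + 400 + 140} \left(-6 - 20\right)\right) 1126 \left(- \frac{1}{735}\right) = \left(1152 + 2 \cdot 20 \cdot \frac{1}{506} \left(-26\right)\right) \left(- \frac{1126}{735}\right) = \left(1152 - \frac{520}{253}\right) \left(- \frac{1126}{735}\right) = \frac{290936}{253} \left(- \frac{1126}{735}\right) = - \frac{327593936}{185955}$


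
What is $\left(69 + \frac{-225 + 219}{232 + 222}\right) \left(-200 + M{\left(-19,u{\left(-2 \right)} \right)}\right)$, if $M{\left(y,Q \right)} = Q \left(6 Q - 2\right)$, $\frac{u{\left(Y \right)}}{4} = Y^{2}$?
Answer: $\frac{20420640}{227} \approx 89959.0$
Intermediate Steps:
$u{\left(Y \right)} = 4 Y^{2}$
$M{\left(y,Q \right)} = Q \left(-2 + 6 Q\right)$
$\left(69 + \frac{-225 + 219}{232 + 222}\right) \left(-200 + M{\left(-19,u{\left(-2 \right)} \right)}\right) = \left(69 + \frac{-225 + 219}{232 + 222}\right) \left(-200 + 2 \cdot 4 \left(-2\right)^{2} \left(-1 + 3 \cdot 4 \left(-2\right)^{2}\right)\right) = \left(69 - \frac{6}{454}\right) \left(-200 + 2 \cdot 4 \cdot 4 \left(-1 + 3 \cdot 4 \cdot 4\right)\right) = \left(69 - \frac{3}{227}\right) \left(-200 + 2 \cdot 16 \left(-1 + 3 \cdot 16\right)\right) = \left(69 - \frac{3}{227}\right) \left(-200 + 2 \cdot 16 \left(-1 + 48\right)\right) = \frac{15660 \left(-200 + 2 \cdot 16 \cdot 47\right)}{227} = \frac{15660 \left(-200 + 1504\right)}{227} = \frac{15660}{227} \cdot 1304 = \frac{20420640}{227}$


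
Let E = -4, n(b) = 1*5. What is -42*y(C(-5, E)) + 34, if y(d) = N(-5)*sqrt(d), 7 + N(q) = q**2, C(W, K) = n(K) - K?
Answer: -2234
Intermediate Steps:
n(b) = 5
C(W, K) = 5 - K
N(q) = -7 + q**2
y(d) = 18*sqrt(d) (y(d) = (-7 + (-5)**2)*sqrt(d) = (-7 + 25)*sqrt(d) = 18*sqrt(d))
-42*y(C(-5, E)) + 34 = -756*sqrt(5 - 1*(-4)) + 34 = -756*sqrt(5 + 4) + 34 = -756*sqrt(9) + 34 = -756*3 + 34 = -42*54 + 34 = -2268 + 34 = -2234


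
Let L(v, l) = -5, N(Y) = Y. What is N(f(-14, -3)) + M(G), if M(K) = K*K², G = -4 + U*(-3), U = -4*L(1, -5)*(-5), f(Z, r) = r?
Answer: 25934333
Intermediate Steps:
U = -100 (U = -4*(-5)*(-5) = 20*(-5) = -100)
G = 296 (G = -4 - 100*(-3) = -4 + 300 = 296)
M(K) = K³
N(f(-14, -3)) + M(G) = -3 + 296³ = -3 + 25934336 = 25934333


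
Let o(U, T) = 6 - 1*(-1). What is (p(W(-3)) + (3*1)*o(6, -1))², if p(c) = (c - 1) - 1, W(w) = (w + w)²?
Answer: 3025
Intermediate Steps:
W(w) = 4*w² (W(w) = (2*w)² = 4*w²)
o(U, T) = 7 (o(U, T) = 6 + 1 = 7)
p(c) = -2 + c (p(c) = (-1 + c) - 1 = -2 + c)
(p(W(-3)) + (3*1)*o(6, -1))² = ((-2 + 4*(-3)²) + (3*1)*7)² = ((-2 + 4*9) + 3*7)² = ((-2 + 36) + 21)² = (34 + 21)² = 55² = 3025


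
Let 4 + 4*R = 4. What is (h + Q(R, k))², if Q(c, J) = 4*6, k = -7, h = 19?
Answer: 1849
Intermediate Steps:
R = 0 (R = -1 + (¼)*4 = -1 + 1 = 0)
Q(c, J) = 24
(h + Q(R, k))² = (19 + 24)² = 43² = 1849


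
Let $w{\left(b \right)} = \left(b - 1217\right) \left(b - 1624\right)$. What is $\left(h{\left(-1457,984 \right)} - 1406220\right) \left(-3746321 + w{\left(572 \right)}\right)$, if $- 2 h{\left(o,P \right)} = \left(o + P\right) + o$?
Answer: $4311014589155$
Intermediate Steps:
$h{\left(o,P \right)} = - o - \frac{P}{2}$ ($h{\left(o,P \right)} = - \frac{\left(o + P\right) + o}{2} = - \frac{\left(P + o\right) + o}{2} = - \frac{P + 2 o}{2} = - o - \frac{P}{2}$)
$w{\left(b \right)} = \left(-1624 + b\right) \left(-1217 + b\right)$ ($w{\left(b \right)} = \left(-1217 + b\right) \left(b - 1624\right) = \left(-1217 + b\right) \left(-1624 + b\right) = \left(-1624 + b\right) \left(-1217 + b\right)$)
$\left(h{\left(-1457,984 \right)} - 1406220\right) \left(-3746321 + w{\left(572 \right)}\right) = \left(\left(\left(-1\right) \left(-1457\right) - 492\right) - 1406220\right) \left(-3746321 + \left(1976408 + 572^{2} - 1625052\right)\right) = \left(\left(1457 - 492\right) - 1406220\right) \left(-3746321 + \left(1976408 + 327184 - 1625052\right)\right) = \left(965 - 1406220\right) \left(-3746321 + 678540\right) = \left(-1405255\right) \left(-3067781\right) = 4311014589155$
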